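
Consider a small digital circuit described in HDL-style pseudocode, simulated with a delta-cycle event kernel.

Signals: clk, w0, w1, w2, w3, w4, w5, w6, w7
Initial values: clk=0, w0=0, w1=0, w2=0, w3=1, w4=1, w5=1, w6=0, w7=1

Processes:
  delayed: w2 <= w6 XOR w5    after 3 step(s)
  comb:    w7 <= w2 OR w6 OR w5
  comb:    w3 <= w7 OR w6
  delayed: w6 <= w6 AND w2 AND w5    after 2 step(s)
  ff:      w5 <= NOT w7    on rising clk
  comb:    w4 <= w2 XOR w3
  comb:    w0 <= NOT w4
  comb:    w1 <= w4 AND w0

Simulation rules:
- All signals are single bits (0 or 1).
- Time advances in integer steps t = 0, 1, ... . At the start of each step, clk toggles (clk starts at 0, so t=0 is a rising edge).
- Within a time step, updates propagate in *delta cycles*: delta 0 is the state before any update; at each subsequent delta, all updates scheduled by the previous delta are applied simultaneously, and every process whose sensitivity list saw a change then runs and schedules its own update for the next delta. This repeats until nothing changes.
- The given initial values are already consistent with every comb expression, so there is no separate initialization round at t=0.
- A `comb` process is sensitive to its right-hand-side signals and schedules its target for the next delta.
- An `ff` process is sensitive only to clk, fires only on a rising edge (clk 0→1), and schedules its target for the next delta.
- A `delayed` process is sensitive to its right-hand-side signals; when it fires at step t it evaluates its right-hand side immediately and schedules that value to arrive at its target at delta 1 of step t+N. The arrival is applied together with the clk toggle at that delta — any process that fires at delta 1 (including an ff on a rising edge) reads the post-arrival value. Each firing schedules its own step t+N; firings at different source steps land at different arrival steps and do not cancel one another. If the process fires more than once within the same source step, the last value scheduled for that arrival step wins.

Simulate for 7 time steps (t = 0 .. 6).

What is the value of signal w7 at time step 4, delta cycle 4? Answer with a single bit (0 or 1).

0

[bits: w5,w7,w0,w1,clk,w3,w6,w2,w4]
t=0: Δ0=110001001 Δ1=110011001 Δ2=010011001 Δ3=000011001 Δ4=000010001 Δ5=000010000 Δ6=001010000 | 6Δ
t=1: Δ0=001010000 Δ1=001000000 | 1Δ
t=2: Δ0=001000000 Δ1=001010000 Δ2=101010000 Δ3=111010000 Δ4=111011000 Δ5=111011001 Δ6=110111001 Δ7=110011001 | 7Δ
t=3: Δ0=110011001 Δ1=110001001 | 1Δ
t=4: Δ0=110001001 Δ1=110011001 Δ2=010011001 Δ3=000011001 Δ4=000010001 Δ5=000010000 Δ6=001010000 | 6Δ
t=5: Δ0=001010000 Δ1=001000010 Δ2=011000011 Δ3=010101011 Δ4=010001010 Δ5=011001010 | 5Δ
t=6: Δ0=011001010 Δ1=011011010 | 1Δ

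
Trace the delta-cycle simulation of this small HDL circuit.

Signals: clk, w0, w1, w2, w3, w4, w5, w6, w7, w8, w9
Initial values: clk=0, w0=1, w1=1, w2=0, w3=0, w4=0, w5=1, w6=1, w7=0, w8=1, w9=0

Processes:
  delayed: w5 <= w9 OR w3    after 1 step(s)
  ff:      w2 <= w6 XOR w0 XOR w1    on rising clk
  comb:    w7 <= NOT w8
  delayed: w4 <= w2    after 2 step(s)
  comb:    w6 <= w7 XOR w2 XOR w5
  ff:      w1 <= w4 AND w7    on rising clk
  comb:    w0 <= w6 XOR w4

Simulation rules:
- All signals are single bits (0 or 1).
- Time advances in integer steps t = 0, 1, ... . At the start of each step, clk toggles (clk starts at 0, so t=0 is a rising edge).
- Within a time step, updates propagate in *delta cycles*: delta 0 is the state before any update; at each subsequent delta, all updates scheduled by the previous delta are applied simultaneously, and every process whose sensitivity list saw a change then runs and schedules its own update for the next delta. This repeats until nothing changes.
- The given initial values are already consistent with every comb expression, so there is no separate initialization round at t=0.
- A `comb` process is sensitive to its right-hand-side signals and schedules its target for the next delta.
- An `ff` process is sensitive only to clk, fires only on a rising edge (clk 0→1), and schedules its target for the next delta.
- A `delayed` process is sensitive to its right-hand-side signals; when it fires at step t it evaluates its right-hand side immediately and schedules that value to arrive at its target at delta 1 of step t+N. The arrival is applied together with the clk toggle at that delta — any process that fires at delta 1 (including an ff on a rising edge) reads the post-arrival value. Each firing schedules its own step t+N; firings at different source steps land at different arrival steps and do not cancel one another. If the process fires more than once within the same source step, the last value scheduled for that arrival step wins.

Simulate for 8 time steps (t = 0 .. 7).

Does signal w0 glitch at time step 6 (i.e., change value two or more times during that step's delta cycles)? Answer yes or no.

yes

t=0 Δ0: w7=0 clk=0 w6=1 w3=0 w1=1 w4=0 w2=0 w5=1 w0=1 w8=1 w9=0
  Δ1: clk:0→1
  Δ2: w1:1→0, w2:0→1
  Δ3: w6:1→0
  Δ4: w0:1→0
  (4Δ to stable)
t=1 Δ0: w7=0 clk=1 w6=0 w3=0 w1=0 w4=0 w2=1 w5=1 w0=0 w8=1 w9=0
  Δ1: clk:1→0
  (1Δ to stable)
t=2 Δ0: w7=0 clk=0 w6=0 w3=0 w1=0 w4=0 w2=1 w5=1 w0=0 w8=1 w9=0
  Δ1: clk:0→1, w4:0→1
  Δ2: w2:1→0, w0:0→1
  Δ3: w6:0→1
  Δ4: w0:1→0
  (4Δ to stable)
t=3 Δ0: w7=0 clk=1 w6=1 w3=0 w1=0 w4=1 w2=0 w5=1 w0=0 w8=1 w9=0
  Δ1: clk:1→0
  (1Δ to stable)
t=4 Δ0: w7=0 clk=0 w6=1 w3=0 w1=0 w4=1 w2=0 w5=1 w0=0 w8=1 w9=0
  Δ1: clk:0→1, w4:1→0
  Δ2: w2:0→1, w0:0→1
  Δ3: w6:1→0
  Δ4: w0:1→0
  (4Δ to stable)
t=5 Δ0: w7=0 clk=1 w6=0 w3=0 w1=0 w4=0 w2=1 w5=1 w0=0 w8=1 w9=0
  Δ1: clk:1→0
  (1Δ to stable)
t=6 Δ0: w7=0 clk=0 w6=0 w3=0 w1=0 w4=0 w2=1 w5=1 w0=0 w8=1 w9=0
  Δ1: clk:0→1, w4:0→1
  Δ2: w2:1→0, w0:0→1
  Δ3: w6:0→1
  Δ4: w0:1→0
  (4Δ to stable)
t=7 Δ0: w7=0 clk=1 w6=1 w3=0 w1=0 w4=1 w2=0 w5=1 w0=0 w8=1 w9=0
  Δ1: clk:1→0
  (1Δ to stable)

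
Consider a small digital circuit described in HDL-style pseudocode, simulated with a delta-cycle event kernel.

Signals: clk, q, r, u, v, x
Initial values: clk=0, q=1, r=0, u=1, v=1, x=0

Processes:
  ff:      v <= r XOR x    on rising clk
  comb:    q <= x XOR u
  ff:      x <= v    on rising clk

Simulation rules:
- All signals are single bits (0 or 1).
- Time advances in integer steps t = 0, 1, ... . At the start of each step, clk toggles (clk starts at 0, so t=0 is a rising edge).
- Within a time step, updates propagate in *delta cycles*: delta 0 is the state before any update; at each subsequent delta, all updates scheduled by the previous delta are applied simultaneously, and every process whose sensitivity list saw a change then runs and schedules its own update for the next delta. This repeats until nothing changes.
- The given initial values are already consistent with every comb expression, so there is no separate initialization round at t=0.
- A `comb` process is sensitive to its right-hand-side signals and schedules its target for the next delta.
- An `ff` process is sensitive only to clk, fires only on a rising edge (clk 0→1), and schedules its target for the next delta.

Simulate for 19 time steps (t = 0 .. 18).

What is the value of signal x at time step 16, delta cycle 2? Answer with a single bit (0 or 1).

1

t0.Δ0 r=0 v=1 q=1 x=0 clk=0 u=1
t0.Δ1 r=0 v=1 q=1 x=0 clk=1 u=1
t0.Δ2 r=0 v=0 q=1 x=1 clk=1 u=1
t0.Δ3 r=0 v=0 q=0 x=1 clk=1 u=1
t1.Δ0 r=0 v=0 q=0 x=1 clk=1 u=1
t1.Δ1 r=0 v=0 q=0 x=1 clk=0 u=1
t2.Δ0 r=0 v=0 q=0 x=1 clk=0 u=1
t2.Δ1 r=0 v=0 q=0 x=1 clk=1 u=1
t2.Δ2 r=0 v=1 q=0 x=0 clk=1 u=1
t2.Δ3 r=0 v=1 q=1 x=0 clk=1 u=1
t3.Δ0 r=0 v=1 q=1 x=0 clk=1 u=1
t3.Δ1 r=0 v=1 q=1 x=0 clk=0 u=1
t4.Δ0 r=0 v=1 q=1 x=0 clk=0 u=1
t4.Δ1 r=0 v=1 q=1 x=0 clk=1 u=1
t4.Δ2 r=0 v=0 q=1 x=1 clk=1 u=1
t4.Δ3 r=0 v=0 q=0 x=1 clk=1 u=1
t5.Δ0 r=0 v=0 q=0 x=1 clk=1 u=1
t5.Δ1 r=0 v=0 q=0 x=1 clk=0 u=1
t6.Δ0 r=0 v=0 q=0 x=1 clk=0 u=1
t6.Δ1 r=0 v=0 q=0 x=1 clk=1 u=1
t6.Δ2 r=0 v=1 q=0 x=0 clk=1 u=1
t6.Δ3 r=0 v=1 q=1 x=0 clk=1 u=1
t7.Δ0 r=0 v=1 q=1 x=0 clk=1 u=1
t7.Δ1 r=0 v=1 q=1 x=0 clk=0 u=1
t8.Δ0 r=0 v=1 q=1 x=0 clk=0 u=1
t8.Δ1 r=0 v=1 q=1 x=0 clk=1 u=1
t8.Δ2 r=0 v=0 q=1 x=1 clk=1 u=1
t8.Δ3 r=0 v=0 q=0 x=1 clk=1 u=1
t9.Δ0 r=0 v=0 q=0 x=1 clk=1 u=1
t9.Δ1 r=0 v=0 q=0 x=1 clk=0 u=1
t10.Δ0 r=0 v=0 q=0 x=1 clk=0 u=1
t10.Δ1 r=0 v=0 q=0 x=1 clk=1 u=1
t10.Δ2 r=0 v=1 q=0 x=0 clk=1 u=1
t10.Δ3 r=0 v=1 q=1 x=0 clk=1 u=1
t11.Δ0 r=0 v=1 q=1 x=0 clk=1 u=1
t11.Δ1 r=0 v=1 q=1 x=0 clk=0 u=1
t12.Δ0 r=0 v=1 q=1 x=0 clk=0 u=1
t12.Δ1 r=0 v=1 q=1 x=0 clk=1 u=1
t12.Δ2 r=0 v=0 q=1 x=1 clk=1 u=1
t12.Δ3 r=0 v=0 q=0 x=1 clk=1 u=1
t13.Δ0 r=0 v=0 q=0 x=1 clk=1 u=1
t13.Δ1 r=0 v=0 q=0 x=1 clk=0 u=1
t14.Δ0 r=0 v=0 q=0 x=1 clk=0 u=1
t14.Δ1 r=0 v=0 q=0 x=1 clk=1 u=1
t14.Δ2 r=0 v=1 q=0 x=0 clk=1 u=1
t14.Δ3 r=0 v=1 q=1 x=0 clk=1 u=1
t15.Δ0 r=0 v=1 q=1 x=0 clk=1 u=1
t15.Δ1 r=0 v=1 q=1 x=0 clk=0 u=1
t16.Δ0 r=0 v=1 q=1 x=0 clk=0 u=1
t16.Δ1 r=0 v=1 q=1 x=0 clk=1 u=1
t16.Δ2 r=0 v=0 q=1 x=1 clk=1 u=1
t16.Δ3 r=0 v=0 q=0 x=1 clk=1 u=1
t17.Δ0 r=0 v=0 q=0 x=1 clk=1 u=1
t17.Δ1 r=0 v=0 q=0 x=1 clk=0 u=1
t18.Δ0 r=0 v=0 q=0 x=1 clk=0 u=1
t18.Δ1 r=0 v=0 q=0 x=1 clk=1 u=1
t18.Δ2 r=0 v=1 q=0 x=0 clk=1 u=1
t18.Δ3 r=0 v=1 q=1 x=0 clk=1 u=1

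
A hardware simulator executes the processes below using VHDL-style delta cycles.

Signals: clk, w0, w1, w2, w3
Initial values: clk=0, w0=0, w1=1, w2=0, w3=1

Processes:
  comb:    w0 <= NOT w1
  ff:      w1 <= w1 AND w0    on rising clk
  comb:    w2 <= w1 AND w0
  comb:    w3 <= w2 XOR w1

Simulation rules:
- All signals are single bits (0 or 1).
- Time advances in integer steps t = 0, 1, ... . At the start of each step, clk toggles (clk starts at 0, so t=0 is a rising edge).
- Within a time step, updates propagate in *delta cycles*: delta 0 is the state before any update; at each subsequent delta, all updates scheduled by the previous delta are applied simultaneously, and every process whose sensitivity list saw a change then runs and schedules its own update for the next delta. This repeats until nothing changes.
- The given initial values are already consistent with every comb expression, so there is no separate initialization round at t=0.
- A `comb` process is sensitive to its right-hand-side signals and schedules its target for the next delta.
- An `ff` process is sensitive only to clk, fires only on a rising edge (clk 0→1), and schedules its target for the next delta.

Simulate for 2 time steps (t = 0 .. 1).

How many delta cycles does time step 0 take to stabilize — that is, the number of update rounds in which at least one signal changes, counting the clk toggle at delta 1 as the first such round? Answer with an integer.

[bits: w1,w3,w0,w2,clk]
t=0: Δ0=11000 Δ1=11001 Δ2=01001 Δ3=00101 | 3Δ
t=1: Δ0=00101 Δ1=00100 | 1Δ

3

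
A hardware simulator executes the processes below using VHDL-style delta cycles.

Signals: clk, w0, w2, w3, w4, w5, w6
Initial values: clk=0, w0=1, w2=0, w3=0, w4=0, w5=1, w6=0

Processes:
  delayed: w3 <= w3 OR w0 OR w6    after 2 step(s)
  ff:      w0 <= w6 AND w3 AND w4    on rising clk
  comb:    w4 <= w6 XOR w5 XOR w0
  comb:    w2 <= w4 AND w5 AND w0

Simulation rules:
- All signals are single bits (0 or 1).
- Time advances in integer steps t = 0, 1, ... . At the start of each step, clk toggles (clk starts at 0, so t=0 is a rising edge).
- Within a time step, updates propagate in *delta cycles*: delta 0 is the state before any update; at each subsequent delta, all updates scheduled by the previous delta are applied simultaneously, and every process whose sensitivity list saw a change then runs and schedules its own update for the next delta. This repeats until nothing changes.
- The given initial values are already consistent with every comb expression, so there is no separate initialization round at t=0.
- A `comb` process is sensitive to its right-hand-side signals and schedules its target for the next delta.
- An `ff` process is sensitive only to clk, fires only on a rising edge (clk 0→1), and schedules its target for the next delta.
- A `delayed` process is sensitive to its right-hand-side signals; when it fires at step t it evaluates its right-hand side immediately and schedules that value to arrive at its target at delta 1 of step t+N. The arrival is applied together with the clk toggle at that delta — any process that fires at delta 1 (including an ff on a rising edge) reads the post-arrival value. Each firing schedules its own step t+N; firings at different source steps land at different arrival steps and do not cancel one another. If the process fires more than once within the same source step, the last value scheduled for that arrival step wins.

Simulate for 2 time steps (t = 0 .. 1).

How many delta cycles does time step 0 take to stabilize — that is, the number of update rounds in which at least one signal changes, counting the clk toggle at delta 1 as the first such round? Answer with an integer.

t0.Δ0 clk=0 w0=1 w5=1 w2=0 w3=0 w6=0 w4=0
t0.Δ1 clk=1 w0=1 w5=1 w2=0 w3=0 w6=0 w4=0
t0.Δ2 clk=1 w0=0 w5=1 w2=0 w3=0 w6=0 w4=0
t0.Δ3 clk=1 w0=0 w5=1 w2=0 w3=0 w6=0 w4=1
t1.Δ0 clk=1 w0=0 w5=1 w2=0 w3=0 w6=0 w4=1
t1.Δ1 clk=0 w0=0 w5=1 w2=0 w3=0 w6=0 w4=1

3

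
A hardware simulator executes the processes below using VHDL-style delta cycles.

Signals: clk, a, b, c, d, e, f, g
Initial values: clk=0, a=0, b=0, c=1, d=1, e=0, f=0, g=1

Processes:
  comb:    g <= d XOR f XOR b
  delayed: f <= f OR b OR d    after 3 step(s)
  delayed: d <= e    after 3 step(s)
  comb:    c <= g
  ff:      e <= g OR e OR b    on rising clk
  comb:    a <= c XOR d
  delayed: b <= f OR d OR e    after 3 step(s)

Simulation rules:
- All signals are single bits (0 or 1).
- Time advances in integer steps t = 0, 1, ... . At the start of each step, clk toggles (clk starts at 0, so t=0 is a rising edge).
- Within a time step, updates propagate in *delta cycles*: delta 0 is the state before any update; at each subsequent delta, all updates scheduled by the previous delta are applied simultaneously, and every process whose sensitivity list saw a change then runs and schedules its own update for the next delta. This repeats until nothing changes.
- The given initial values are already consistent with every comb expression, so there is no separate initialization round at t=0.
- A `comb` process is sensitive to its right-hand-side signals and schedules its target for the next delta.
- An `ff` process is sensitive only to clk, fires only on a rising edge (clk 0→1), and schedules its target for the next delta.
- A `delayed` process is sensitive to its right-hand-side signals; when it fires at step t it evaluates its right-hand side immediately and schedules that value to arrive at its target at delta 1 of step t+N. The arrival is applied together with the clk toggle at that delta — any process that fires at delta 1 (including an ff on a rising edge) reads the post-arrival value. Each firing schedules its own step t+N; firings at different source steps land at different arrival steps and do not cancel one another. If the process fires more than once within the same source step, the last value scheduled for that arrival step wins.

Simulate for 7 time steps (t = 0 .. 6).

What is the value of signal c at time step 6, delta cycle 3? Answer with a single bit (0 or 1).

[bits: d,g,c,b,e,clk,f,a]
t=0: Δ0=11100000 Δ1=11100100 Δ2=11101100 | 2Δ
t=1: Δ0=11101100 Δ1=11101000 | 1Δ
t=2: Δ0=11101000 Δ1=11101100 | 1Δ
t=3: Δ0=11101100 Δ1=11111000 Δ2=10111000 Δ3=10011000 Δ4=10011001 | 4Δ
t=4: Δ0=10011001 Δ1=10011101 | 1Δ
t=5: Δ0=10011101 Δ1=10011001 | 1Δ
t=6: Δ0=10011001 Δ1=10011111 Δ2=11011111 Δ3=11111111 Δ4=11111110 | 4Δ

1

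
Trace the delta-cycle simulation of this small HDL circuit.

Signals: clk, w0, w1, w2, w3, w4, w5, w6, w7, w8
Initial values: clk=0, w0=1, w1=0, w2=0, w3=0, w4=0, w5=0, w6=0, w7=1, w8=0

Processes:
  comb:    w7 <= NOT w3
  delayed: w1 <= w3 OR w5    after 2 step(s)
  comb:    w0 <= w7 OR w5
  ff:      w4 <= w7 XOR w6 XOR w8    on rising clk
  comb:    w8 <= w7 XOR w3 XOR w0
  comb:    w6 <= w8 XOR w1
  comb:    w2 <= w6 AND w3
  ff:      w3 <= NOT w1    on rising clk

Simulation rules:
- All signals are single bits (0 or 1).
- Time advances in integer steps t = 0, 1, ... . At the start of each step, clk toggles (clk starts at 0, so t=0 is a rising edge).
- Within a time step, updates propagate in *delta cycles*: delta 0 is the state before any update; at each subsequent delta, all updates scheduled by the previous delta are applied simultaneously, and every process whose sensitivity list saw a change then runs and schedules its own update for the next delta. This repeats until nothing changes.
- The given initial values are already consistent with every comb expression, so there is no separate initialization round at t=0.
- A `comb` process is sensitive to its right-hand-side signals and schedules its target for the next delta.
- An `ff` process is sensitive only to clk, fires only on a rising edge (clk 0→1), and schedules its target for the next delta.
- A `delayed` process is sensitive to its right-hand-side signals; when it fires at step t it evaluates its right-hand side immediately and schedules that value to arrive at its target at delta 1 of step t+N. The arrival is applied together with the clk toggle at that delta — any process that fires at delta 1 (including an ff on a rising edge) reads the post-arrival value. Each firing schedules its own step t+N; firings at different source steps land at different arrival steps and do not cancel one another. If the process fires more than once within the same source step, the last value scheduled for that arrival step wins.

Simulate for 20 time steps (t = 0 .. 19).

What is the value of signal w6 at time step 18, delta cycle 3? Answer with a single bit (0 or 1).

0

[bits: w6,w7,w8,w5,w2,w0,w3,clk,w1,w4]
t=0: Δ0=0100010000 Δ1=0100010100 Δ2=0100011101 Δ3=0010011101 Δ4=1000001101 Δ5=0010101101 Δ6=1010001101 Δ7=1010101101 | 7Δ
t=1: Δ0=1010101101 Δ1=1010101001 | 1Δ
t=2: Δ0=1010101001 Δ1=1010101111 Δ2=0010100110 Δ3=0100000110 Δ4=1110010110 Δ5=0100010110 Δ6=1100010110 | 6Δ
t=3: Δ0=1100010110 Δ1=1100010010 | 1Δ
t=4: Δ0=1100010010 Δ1=1100010100 Δ2=0100011100 Δ3=0010011100 Δ4=1000001100 Δ5=0010101100 Δ6=1010001100 Δ7=1010101100 | 7Δ
t=5: Δ0=1010101100 Δ1=1010101000 | 1Δ
t=6: Δ0=1010101000 Δ1=1010101110 Δ2=0010100110 Δ3=0100000110 Δ4=1110010110 Δ5=0100010110 Δ6=1100010110 | 6Δ
t=7: Δ0=1100010110 Δ1=1100010010 | 1Δ
t=8: Δ0=1100010010 Δ1=1100010100 Δ2=0100011100 Δ3=0010011100 Δ4=1000001100 Δ5=0010101100 Δ6=1010001100 Δ7=1010101100 | 7Δ
t=9: Δ0=1010101100 Δ1=1010101000 | 1Δ
t=10: Δ0=1010101000 Δ1=1010101110 Δ2=0010100110 Δ3=0100000110 Δ4=1110010110 Δ5=0100010110 Δ6=1100010110 | 6Δ
t=11: Δ0=1100010110 Δ1=1100010010 | 1Δ
t=12: Δ0=1100010010 Δ1=1100010100 Δ2=0100011100 Δ3=0010011100 Δ4=1000001100 Δ5=0010101100 Δ6=1010001100 Δ7=1010101100 | 7Δ
t=13: Δ0=1010101100 Δ1=1010101000 | 1Δ
t=14: Δ0=1010101000 Δ1=1010101110 Δ2=0010100110 Δ3=0100000110 Δ4=1110010110 Δ5=0100010110 Δ6=1100010110 | 6Δ
t=15: Δ0=1100010110 Δ1=1100010010 | 1Δ
t=16: Δ0=1100010010 Δ1=1100010100 Δ2=0100011100 Δ3=0010011100 Δ4=1000001100 Δ5=0010101100 Δ6=1010001100 Δ7=1010101100 | 7Δ
t=17: Δ0=1010101100 Δ1=1010101000 | 1Δ
t=18: Δ0=1010101000 Δ1=1010101110 Δ2=0010100110 Δ3=0100000110 Δ4=1110010110 Δ5=0100010110 Δ6=1100010110 | 6Δ
t=19: Δ0=1100010110 Δ1=1100010010 | 1Δ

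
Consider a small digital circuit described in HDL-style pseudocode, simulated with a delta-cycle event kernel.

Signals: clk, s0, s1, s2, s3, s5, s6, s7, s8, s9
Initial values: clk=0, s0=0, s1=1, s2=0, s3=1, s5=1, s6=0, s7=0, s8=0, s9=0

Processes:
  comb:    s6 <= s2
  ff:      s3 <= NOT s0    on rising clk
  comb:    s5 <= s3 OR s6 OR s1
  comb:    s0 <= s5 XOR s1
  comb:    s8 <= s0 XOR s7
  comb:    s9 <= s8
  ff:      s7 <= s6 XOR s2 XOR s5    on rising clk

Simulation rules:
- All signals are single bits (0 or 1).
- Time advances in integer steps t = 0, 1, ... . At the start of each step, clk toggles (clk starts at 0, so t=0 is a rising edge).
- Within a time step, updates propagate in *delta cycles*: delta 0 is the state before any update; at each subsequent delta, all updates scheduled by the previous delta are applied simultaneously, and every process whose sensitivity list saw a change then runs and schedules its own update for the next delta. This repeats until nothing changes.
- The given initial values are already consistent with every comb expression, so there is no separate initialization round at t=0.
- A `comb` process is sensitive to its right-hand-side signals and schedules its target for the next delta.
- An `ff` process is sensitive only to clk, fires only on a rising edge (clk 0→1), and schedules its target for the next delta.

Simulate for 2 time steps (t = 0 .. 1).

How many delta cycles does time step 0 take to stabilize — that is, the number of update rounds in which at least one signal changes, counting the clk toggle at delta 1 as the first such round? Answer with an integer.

4

t=0 Δ0: s5=1 clk=0 s9=0 s1=1 s0=0 s3=1 s7=0 s6=0 s2=0 s8=0
  Δ1: clk:0→1
  Δ2: s7:0→1
  Δ3: s8:0→1
  Δ4: s9:0→1
  (4Δ to stable)
t=1 Δ0: s5=1 clk=1 s9=1 s1=1 s0=0 s3=1 s7=1 s6=0 s2=0 s8=1
  Δ1: clk:1→0
  (1Δ to stable)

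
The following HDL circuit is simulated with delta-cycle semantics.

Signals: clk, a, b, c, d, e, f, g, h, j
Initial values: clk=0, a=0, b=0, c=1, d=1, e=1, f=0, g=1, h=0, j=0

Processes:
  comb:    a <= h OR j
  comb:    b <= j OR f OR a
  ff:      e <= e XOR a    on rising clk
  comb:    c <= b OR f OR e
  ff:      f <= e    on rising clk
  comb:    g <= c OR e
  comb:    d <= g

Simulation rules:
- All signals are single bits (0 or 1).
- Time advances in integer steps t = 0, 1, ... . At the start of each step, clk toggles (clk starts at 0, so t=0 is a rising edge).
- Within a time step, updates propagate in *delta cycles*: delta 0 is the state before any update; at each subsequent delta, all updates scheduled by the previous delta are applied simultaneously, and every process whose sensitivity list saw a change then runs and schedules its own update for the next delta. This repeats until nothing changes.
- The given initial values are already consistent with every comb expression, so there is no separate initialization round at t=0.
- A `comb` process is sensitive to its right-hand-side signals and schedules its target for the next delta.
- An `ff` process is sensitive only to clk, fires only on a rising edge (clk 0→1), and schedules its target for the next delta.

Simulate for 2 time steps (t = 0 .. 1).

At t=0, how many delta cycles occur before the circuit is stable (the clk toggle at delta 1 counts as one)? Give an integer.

t0.Δ0 h=0 g=1 e=1 j=0 f=0 clk=0 c=1 a=0 b=0 d=1
t0.Δ1 h=0 g=1 e=1 j=0 f=0 clk=1 c=1 a=0 b=0 d=1
t0.Δ2 h=0 g=1 e=1 j=0 f=1 clk=1 c=1 a=0 b=0 d=1
t0.Δ3 h=0 g=1 e=1 j=0 f=1 clk=1 c=1 a=0 b=1 d=1
t1.Δ0 h=0 g=1 e=1 j=0 f=1 clk=1 c=1 a=0 b=1 d=1
t1.Δ1 h=0 g=1 e=1 j=0 f=1 clk=0 c=1 a=0 b=1 d=1

3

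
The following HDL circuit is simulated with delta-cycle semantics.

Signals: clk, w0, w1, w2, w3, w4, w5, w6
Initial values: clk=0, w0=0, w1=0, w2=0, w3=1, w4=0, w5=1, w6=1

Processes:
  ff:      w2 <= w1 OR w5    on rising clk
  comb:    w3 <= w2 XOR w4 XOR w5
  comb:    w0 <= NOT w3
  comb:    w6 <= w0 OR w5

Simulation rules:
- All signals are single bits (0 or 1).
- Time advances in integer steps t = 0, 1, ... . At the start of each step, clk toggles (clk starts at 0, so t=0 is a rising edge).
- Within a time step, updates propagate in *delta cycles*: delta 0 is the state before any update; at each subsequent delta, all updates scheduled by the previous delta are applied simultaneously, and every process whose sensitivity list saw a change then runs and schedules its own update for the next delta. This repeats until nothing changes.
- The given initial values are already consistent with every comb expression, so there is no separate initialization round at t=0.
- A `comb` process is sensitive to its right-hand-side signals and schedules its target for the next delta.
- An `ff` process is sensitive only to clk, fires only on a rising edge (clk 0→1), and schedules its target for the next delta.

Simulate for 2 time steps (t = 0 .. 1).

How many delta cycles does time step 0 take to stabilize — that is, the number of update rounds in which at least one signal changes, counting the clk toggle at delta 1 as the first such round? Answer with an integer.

t=0 Δ0: w6=1 w3=1 w1=0 w0=0 w2=0 w4=0 clk=0 w5=1
  Δ1: clk:0→1
  Δ2: w2:0→1
  Δ3: w3:1→0
  Δ4: w0:0→1
  (4Δ to stable)
t=1 Δ0: w6=1 w3=0 w1=0 w0=1 w2=1 w4=0 clk=1 w5=1
  Δ1: clk:1→0
  (1Δ to stable)

4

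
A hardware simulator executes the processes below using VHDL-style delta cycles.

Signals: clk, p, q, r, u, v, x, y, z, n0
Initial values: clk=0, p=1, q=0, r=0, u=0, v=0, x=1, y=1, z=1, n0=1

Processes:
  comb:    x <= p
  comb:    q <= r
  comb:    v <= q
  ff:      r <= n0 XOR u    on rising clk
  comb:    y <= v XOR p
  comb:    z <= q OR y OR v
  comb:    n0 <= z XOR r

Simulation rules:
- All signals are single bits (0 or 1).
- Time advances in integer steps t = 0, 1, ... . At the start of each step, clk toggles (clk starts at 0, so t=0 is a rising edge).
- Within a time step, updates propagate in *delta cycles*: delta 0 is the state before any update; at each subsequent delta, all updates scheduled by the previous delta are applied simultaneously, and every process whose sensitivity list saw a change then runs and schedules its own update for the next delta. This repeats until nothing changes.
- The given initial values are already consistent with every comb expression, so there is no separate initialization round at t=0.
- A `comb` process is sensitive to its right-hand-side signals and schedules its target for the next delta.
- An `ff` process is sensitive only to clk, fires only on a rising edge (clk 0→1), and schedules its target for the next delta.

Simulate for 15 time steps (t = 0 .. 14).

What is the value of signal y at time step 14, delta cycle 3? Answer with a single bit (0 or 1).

0

[bits: v,u,q,p,z,n0,x,y,r,clk]
t=0: Δ0=0001111100 Δ1=0001111101 Δ2=0001111111 Δ3=0011101111 Δ4=1011101111 Δ5=1011101011 | 5Δ
t=1: Δ0=1011101011 Δ1=1011101010 | 1Δ
t=2: Δ0=1011101010 Δ1=1011101011 Δ2=1011101001 Δ3=1001111001 Δ4=0001111001 Δ5=0001011101 Δ6=0001101101 Δ7=0001111101 | 7Δ
t=3: Δ0=0001111101 Δ1=0001111100 | 1Δ
t=4: Δ0=0001111100 Δ1=0001111101 Δ2=0001111111 Δ3=0011101111 Δ4=1011101111 Δ5=1011101011 | 5Δ
t=5: Δ0=1011101011 Δ1=1011101010 | 1Δ
t=6: Δ0=1011101010 Δ1=1011101011 Δ2=1011101001 Δ3=1001111001 Δ4=0001111001 Δ5=0001011101 Δ6=0001101101 Δ7=0001111101 | 7Δ
t=7: Δ0=0001111101 Δ1=0001111100 | 1Δ
t=8: Δ0=0001111100 Δ1=0001111101 Δ2=0001111111 Δ3=0011101111 Δ4=1011101111 Δ5=1011101011 | 5Δ
t=9: Δ0=1011101011 Δ1=1011101010 | 1Δ
t=10: Δ0=1011101010 Δ1=1011101011 Δ2=1011101001 Δ3=1001111001 Δ4=0001111001 Δ5=0001011101 Δ6=0001101101 Δ7=0001111101 | 7Δ
t=11: Δ0=0001111101 Δ1=0001111100 | 1Δ
t=12: Δ0=0001111100 Δ1=0001111101 Δ2=0001111111 Δ3=0011101111 Δ4=1011101111 Δ5=1011101011 | 5Δ
t=13: Δ0=1011101011 Δ1=1011101010 | 1Δ
t=14: Δ0=1011101010 Δ1=1011101011 Δ2=1011101001 Δ3=1001111001 Δ4=0001111001 Δ5=0001011101 Δ6=0001101101 Δ7=0001111101 | 7Δ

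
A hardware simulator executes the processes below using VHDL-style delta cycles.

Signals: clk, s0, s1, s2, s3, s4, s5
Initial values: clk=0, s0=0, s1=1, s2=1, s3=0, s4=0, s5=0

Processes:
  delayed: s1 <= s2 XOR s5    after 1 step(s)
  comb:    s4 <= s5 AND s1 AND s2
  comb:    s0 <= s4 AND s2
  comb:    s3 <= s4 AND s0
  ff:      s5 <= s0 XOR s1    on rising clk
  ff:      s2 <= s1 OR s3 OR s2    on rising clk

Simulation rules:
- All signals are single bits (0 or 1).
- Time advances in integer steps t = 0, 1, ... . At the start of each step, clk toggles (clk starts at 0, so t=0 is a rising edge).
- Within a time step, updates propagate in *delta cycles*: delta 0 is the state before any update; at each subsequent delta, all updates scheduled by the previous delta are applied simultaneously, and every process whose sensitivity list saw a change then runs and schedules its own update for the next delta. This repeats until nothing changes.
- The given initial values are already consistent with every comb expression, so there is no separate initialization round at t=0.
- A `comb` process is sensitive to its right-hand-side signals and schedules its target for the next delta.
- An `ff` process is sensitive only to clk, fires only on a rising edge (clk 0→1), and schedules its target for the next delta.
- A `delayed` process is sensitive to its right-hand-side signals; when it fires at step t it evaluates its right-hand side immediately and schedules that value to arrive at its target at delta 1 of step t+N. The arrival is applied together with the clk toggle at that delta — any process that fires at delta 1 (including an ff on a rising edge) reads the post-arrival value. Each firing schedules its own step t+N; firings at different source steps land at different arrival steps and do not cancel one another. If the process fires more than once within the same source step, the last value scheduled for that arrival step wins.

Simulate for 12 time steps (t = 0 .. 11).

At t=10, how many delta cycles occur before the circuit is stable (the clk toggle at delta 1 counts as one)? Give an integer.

2

t0.Δ0 s5=0 s3=0 clk=0 s4=0 s0=0 s1=1 s2=1
t0.Δ1 s5=0 s3=0 clk=1 s4=0 s0=0 s1=1 s2=1
t0.Δ2 s5=1 s3=0 clk=1 s4=0 s0=0 s1=1 s2=1
t0.Δ3 s5=1 s3=0 clk=1 s4=1 s0=0 s1=1 s2=1
t0.Δ4 s5=1 s3=0 clk=1 s4=1 s0=1 s1=1 s2=1
t0.Δ5 s5=1 s3=1 clk=1 s4=1 s0=1 s1=1 s2=1
t1.Δ0 s5=1 s3=1 clk=1 s4=1 s0=1 s1=1 s2=1
t1.Δ1 s5=1 s3=1 clk=0 s4=1 s0=1 s1=0 s2=1
t1.Δ2 s5=1 s3=1 clk=0 s4=0 s0=1 s1=0 s2=1
t1.Δ3 s5=1 s3=0 clk=0 s4=0 s0=0 s1=0 s2=1
t2.Δ0 s5=1 s3=0 clk=0 s4=0 s0=0 s1=0 s2=1
t2.Δ1 s5=1 s3=0 clk=1 s4=0 s0=0 s1=0 s2=1
t2.Δ2 s5=0 s3=0 clk=1 s4=0 s0=0 s1=0 s2=1
t3.Δ0 s5=0 s3=0 clk=1 s4=0 s0=0 s1=0 s2=1
t3.Δ1 s5=0 s3=0 clk=0 s4=0 s0=0 s1=1 s2=1
t4.Δ0 s5=0 s3=0 clk=0 s4=0 s0=0 s1=1 s2=1
t4.Δ1 s5=0 s3=0 clk=1 s4=0 s0=0 s1=1 s2=1
t4.Δ2 s5=1 s3=0 clk=1 s4=0 s0=0 s1=1 s2=1
t4.Δ3 s5=1 s3=0 clk=1 s4=1 s0=0 s1=1 s2=1
t4.Δ4 s5=1 s3=0 clk=1 s4=1 s0=1 s1=1 s2=1
t4.Δ5 s5=1 s3=1 clk=1 s4=1 s0=1 s1=1 s2=1
t5.Δ0 s5=1 s3=1 clk=1 s4=1 s0=1 s1=1 s2=1
t5.Δ1 s5=1 s3=1 clk=0 s4=1 s0=1 s1=0 s2=1
t5.Δ2 s5=1 s3=1 clk=0 s4=0 s0=1 s1=0 s2=1
t5.Δ3 s5=1 s3=0 clk=0 s4=0 s0=0 s1=0 s2=1
t6.Δ0 s5=1 s3=0 clk=0 s4=0 s0=0 s1=0 s2=1
t6.Δ1 s5=1 s3=0 clk=1 s4=0 s0=0 s1=0 s2=1
t6.Δ2 s5=0 s3=0 clk=1 s4=0 s0=0 s1=0 s2=1
t7.Δ0 s5=0 s3=0 clk=1 s4=0 s0=0 s1=0 s2=1
t7.Δ1 s5=0 s3=0 clk=0 s4=0 s0=0 s1=1 s2=1
t8.Δ0 s5=0 s3=0 clk=0 s4=0 s0=0 s1=1 s2=1
t8.Δ1 s5=0 s3=0 clk=1 s4=0 s0=0 s1=1 s2=1
t8.Δ2 s5=1 s3=0 clk=1 s4=0 s0=0 s1=1 s2=1
t8.Δ3 s5=1 s3=0 clk=1 s4=1 s0=0 s1=1 s2=1
t8.Δ4 s5=1 s3=0 clk=1 s4=1 s0=1 s1=1 s2=1
t8.Δ5 s5=1 s3=1 clk=1 s4=1 s0=1 s1=1 s2=1
t9.Δ0 s5=1 s3=1 clk=1 s4=1 s0=1 s1=1 s2=1
t9.Δ1 s5=1 s3=1 clk=0 s4=1 s0=1 s1=0 s2=1
t9.Δ2 s5=1 s3=1 clk=0 s4=0 s0=1 s1=0 s2=1
t9.Δ3 s5=1 s3=0 clk=0 s4=0 s0=0 s1=0 s2=1
t10.Δ0 s5=1 s3=0 clk=0 s4=0 s0=0 s1=0 s2=1
t10.Δ1 s5=1 s3=0 clk=1 s4=0 s0=0 s1=0 s2=1
t10.Δ2 s5=0 s3=0 clk=1 s4=0 s0=0 s1=0 s2=1
t11.Δ0 s5=0 s3=0 clk=1 s4=0 s0=0 s1=0 s2=1
t11.Δ1 s5=0 s3=0 clk=0 s4=0 s0=0 s1=1 s2=1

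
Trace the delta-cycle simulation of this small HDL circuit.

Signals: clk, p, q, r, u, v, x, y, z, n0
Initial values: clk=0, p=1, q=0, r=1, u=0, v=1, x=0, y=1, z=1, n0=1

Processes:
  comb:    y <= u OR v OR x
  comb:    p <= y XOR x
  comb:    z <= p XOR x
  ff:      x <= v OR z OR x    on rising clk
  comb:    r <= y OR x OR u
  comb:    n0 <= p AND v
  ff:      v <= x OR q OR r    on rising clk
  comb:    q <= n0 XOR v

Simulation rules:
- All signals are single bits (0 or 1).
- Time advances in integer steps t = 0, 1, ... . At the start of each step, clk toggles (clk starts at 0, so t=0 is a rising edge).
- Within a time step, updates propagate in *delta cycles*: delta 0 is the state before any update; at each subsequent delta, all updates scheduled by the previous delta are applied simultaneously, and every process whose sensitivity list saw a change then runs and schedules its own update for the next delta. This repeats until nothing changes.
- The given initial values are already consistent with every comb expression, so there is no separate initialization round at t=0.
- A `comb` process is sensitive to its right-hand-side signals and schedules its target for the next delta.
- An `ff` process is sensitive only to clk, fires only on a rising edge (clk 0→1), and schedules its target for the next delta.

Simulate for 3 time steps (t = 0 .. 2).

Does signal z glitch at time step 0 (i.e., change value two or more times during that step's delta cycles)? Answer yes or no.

yes

t=0 Δ0: clk=0 p=1 v=1 r=1 n0=1 z=1 y=1 q=0 x=0 u=0
  Δ1: clk:0→1
  Δ2: x:0→1
  Δ3: p:1→0, z:1→0
  Δ4: n0:1→0, z:0→1
  Δ5: q:0→1
  (5Δ to stable)
t=1 Δ0: clk=1 p=0 v=1 r=1 n0=0 z=1 y=1 q=1 x=1 u=0
  Δ1: clk:1→0
  (1Δ to stable)
t=2 Δ0: clk=0 p=0 v=1 r=1 n0=0 z=1 y=1 q=1 x=1 u=0
  Δ1: clk:0→1
  (1Δ to stable)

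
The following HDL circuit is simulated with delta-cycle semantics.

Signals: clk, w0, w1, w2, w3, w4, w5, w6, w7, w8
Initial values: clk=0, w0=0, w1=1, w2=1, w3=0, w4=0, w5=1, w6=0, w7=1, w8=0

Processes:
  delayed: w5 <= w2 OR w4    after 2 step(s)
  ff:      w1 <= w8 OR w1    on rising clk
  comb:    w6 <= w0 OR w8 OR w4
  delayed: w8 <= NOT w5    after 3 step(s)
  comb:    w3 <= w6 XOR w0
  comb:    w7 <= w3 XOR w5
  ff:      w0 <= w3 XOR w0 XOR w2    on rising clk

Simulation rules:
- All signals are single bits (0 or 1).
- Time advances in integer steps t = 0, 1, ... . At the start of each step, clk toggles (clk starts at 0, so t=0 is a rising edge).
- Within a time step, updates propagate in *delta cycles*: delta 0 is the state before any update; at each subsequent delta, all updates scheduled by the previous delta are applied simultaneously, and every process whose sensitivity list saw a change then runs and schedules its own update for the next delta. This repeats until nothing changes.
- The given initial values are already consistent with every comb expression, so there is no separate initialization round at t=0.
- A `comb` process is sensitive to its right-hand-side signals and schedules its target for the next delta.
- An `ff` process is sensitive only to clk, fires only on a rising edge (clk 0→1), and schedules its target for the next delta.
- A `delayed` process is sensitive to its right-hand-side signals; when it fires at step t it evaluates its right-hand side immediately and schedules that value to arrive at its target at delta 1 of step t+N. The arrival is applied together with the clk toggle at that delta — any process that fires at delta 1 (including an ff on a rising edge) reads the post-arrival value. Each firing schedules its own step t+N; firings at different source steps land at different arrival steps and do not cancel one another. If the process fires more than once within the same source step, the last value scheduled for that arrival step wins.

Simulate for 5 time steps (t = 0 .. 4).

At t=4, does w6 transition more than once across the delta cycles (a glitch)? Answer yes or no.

t0.Δ0 w1=1 w7=1 w8=0 clk=0 w4=0 w3=0 w0=0 w2=1 w5=1 w6=0
t0.Δ1 w1=1 w7=1 w8=0 clk=1 w4=0 w3=0 w0=0 w2=1 w5=1 w6=0
t0.Δ2 w1=1 w7=1 w8=0 clk=1 w4=0 w3=0 w0=1 w2=1 w5=1 w6=0
t0.Δ3 w1=1 w7=1 w8=0 clk=1 w4=0 w3=1 w0=1 w2=1 w5=1 w6=1
t0.Δ4 w1=1 w7=0 w8=0 clk=1 w4=0 w3=0 w0=1 w2=1 w5=1 w6=1
t0.Δ5 w1=1 w7=1 w8=0 clk=1 w4=0 w3=0 w0=1 w2=1 w5=1 w6=1
t1.Δ0 w1=1 w7=1 w8=0 clk=1 w4=0 w3=0 w0=1 w2=1 w5=1 w6=1
t1.Δ1 w1=1 w7=1 w8=0 clk=0 w4=0 w3=0 w0=1 w2=1 w5=1 w6=1
t2.Δ0 w1=1 w7=1 w8=0 clk=0 w4=0 w3=0 w0=1 w2=1 w5=1 w6=1
t2.Δ1 w1=1 w7=1 w8=0 clk=1 w4=0 w3=0 w0=1 w2=1 w5=1 w6=1
t2.Δ2 w1=1 w7=1 w8=0 clk=1 w4=0 w3=0 w0=0 w2=1 w5=1 w6=1
t2.Δ3 w1=1 w7=1 w8=0 clk=1 w4=0 w3=1 w0=0 w2=1 w5=1 w6=0
t2.Δ4 w1=1 w7=0 w8=0 clk=1 w4=0 w3=0 w0=0 w2=1 w5=1 w6=0
t2.Δ5 w1=1 w7=1 w8=0 clk=1 w4=0 w3=0 w0=0 w2=1 w5=1 w6=0
t3.Δ0 w1=1 w7=1 w8=0 clk=1 w4=0 w3=0 w0=0 w2=1 w5=1 w6=0
t3.Δ1 w1=1 w7=1 w8=0 clk=0 w4=0 w3=0 w0=0 w2=1 w5=1 w6=0
t4.Δ0 w1=1 w7=1 w8=0 clk=0 w4=0 w3=0 w0=0 w2=1 w5=1 w6=0
t4.Δ1 w1=1 w7=1 w8=0 clk=1 w4=0 w3=0 w0=0 w2=1 w5=1 w6=0
t4.Δ2 w1=1 w7=1 w8=0 clk=1 w4=0 w3=0 w0=1 w2=1 w5=1 w6=0
t4.Δ3 w1=1 w7=1 w8=0 clk=1 w4=0 w3=1 w0=1 w2=1 w5=1 w6=1
t4.Δ4 w1=1 w7=0 w8=0 clk=1 w4=0 w3=0 w0=1 w2=1 w5=1 w6=1
t4.Δ5 w1=1 w7=1 w8=0 clk=1 w4=0 w3=0 w0=1 w2=1 w5=1 w6=1

no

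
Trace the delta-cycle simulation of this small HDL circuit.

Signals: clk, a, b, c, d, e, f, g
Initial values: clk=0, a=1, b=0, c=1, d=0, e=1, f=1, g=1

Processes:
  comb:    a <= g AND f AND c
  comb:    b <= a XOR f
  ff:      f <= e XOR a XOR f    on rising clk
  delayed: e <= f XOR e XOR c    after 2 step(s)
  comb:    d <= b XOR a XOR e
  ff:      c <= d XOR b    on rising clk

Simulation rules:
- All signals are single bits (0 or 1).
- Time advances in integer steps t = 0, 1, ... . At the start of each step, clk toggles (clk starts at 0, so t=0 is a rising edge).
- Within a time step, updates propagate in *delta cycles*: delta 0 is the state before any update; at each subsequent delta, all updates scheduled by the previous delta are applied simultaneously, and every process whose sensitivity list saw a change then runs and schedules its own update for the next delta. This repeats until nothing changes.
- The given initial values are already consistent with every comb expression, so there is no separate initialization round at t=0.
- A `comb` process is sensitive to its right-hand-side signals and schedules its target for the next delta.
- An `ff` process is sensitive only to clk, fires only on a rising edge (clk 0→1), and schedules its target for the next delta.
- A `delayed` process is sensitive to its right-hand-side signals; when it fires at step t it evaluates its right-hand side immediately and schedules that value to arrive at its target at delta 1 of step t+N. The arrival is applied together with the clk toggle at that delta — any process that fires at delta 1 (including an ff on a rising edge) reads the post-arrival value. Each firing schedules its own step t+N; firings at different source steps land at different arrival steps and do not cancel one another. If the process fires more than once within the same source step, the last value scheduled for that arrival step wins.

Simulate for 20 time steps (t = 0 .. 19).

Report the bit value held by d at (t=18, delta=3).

1

t=0 Δ0: a=1 g=1 d=0 f=1 c=1 clk=0 b=0 e=1
  Δ1: clk:0→1
  Δ2: c:1→0
  Δ3: a:1→0
  Δ4: d:0→1, b:0→1
  Δ5: d:1→0
  (5Δ to stable)
t=1 Δ0: a=0 g=1 d=0 f=1 c=0 clk=1 b=1 e=1
  Δ1: clk:1→0
  (1Δ to stable)
t=2 Δ0: a=0 g=1 d=0 f=1 c=0 clk=0 b=1 e=1
  Δ1: clk:0→1, e:1→0
  Δ2: d:0→1, c:0→1
  Δ3: a:0→1
  Δ4: d:1→0, b:1→0
  Δ5: d:0→1
  (5Δ to stable)
t=3 Δ0: a=1 g=1 d=1 f=1 c=1 clk=1 b=0 e=0
  Δ1: clk:1→0
  (1Δ to stable)
t=4 Δ0: a=1 g=1 d=1 f=1 c=1 clk=0 b=0 e=0
  Δ1: clk:0→1
  Δ2: f:1→0
  Δ3: a:1→0, b:0→1
  Δ4: b:1→0
  Δ5: d:1→0
  (5Δ to stable)
t=5 Δ0: a=0 g=1 d=0 f=0 c=1 clk=1 b=0 e=0
  Δ1: clk:1→0
  (1Δ to stable)
t=6 Δ0: a=0 g=1 d=0 f=0 c=1 clk=0 b=0 e=0
  Δ1: clk:0→1, e:0→1
  Δ2: d:0→1, f:0→1, c:1→0
  Δ3: b:0→1
  Δ4: d:1→0
  (4Δ to stable)
t=7 Δ0: a=0 g=1 d=0 f=1 c=0 clk=1 b=1 e=1
  Δ1: clk:1→0
  (1Δ to stable)
t=8 Δ0: a=0 g=1 d=0 f=1 c=0 clk=0 b=1 e=1
  Δ1: clk:0→1, e:1→0
  Δ2: d:0→1, c:0→1
  Δ3: a:0→1
  Δ4: d:1→0, b:1→0
  Δ5: d:0→1
  (5Δ to stable)
t=9 Δ0: a=1 g=1 d=1 f=1 c=1 clk=1 b=0 e=0
  Δ1: clk:1→0
  (1Δ to stable)
t=10 Δ0: a=1 g=1 d=1 f=1 c=1 clk=0 b=0 e=0
  Δ1: clk:0→1
  Δ2: f:1→0
  Δ3: a:1→0, b:0→1
  Δ4: b:1→0
  Δ5: d:1→0
  (5Δ to stable)
t=11 Δ0: a=0 g=1 d=0 f=0 c=1 clk=1 b=0 e=0
  Δ1: clk:1→0
  (1Δ to stable)
t=12 Δ0: a=0 g=1 d=0 f=0 c=1 clk=0 b=0 e=0
  Δ1: clk:0→1, e:0→1
  Δ2: d:0→1, f:0→1, c:1→0
  Δ3: b:0→1
  Δ4: d:1→0
  (4Δ to stable)
t=13 Δ0: a=0 g=1 d=0 f=1 c=0 clk=1 b=1 e=1
  Δ1: clk:1→0
  (1Δ to stable)
t=14 Δ0: a=0 g=1 d=0 f=1 c=0 clk=0 b=1 e=1
  Δ1: clk:0→1, e:1→0
  Δ2: d:0→1, c:0→1
  Δ3: a:0→1
  Δ4: d:1→0, b:1→0
  Δ5: d:0→1
  (5Δ to stable)
t=15 Δ0: a=1 g=1 d=1 f=1 c=1 clk=1 b=0 e=0
  Δ1: clk:1→0
  (1Δ to stable)
t=16 Δ0: a=1 g=1 d=1 f=1 c=1 clk=0 b=0 e=0
  Δ1: clk:0→1
  Δ2: f:1→0
  Δ3: a:1→0, b:0→1
  Δ4: b:1→0
  Δ5: d:1→0
  (5Δ to stable)
t=17 Δ0: a=0 g=1 d=0 f=0 c=1 clk=1 b=0 e=0
  Δ1: clk:1→0
  (1Δ to stable)
t=18 Δ0: a=0 g=1 d=0 f=0 c=1 clk=0 b=0 e=0
  Δ1: clk:0→1, e:0→1
  Δ2: d:0→1, f:0→1, c:1→0
  Δ3: b:0→1
  Δ4: d:1→0
  (4Δ to stable)
t=19 Δ0: a=0 g=1 d=0 f=1 c=0 clk=1 b=1 e=1
  Δ1: clk:1→0
  (1Δ to stable)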